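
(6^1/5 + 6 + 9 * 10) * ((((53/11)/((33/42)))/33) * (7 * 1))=841428/6655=126.44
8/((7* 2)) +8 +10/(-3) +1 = 131/21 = 6.24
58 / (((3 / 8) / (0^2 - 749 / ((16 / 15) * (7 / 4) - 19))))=1737680 / 257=6761.40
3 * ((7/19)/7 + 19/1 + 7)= 1485/19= 78.16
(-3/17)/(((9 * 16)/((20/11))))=-5/2244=-0.00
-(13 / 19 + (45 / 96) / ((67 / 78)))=-25051 / 20368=-1.23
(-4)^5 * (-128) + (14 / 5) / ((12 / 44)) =1966234 / 15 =131082.27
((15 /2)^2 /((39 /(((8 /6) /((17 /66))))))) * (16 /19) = 6.29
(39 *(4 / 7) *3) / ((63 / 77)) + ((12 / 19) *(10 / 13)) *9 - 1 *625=-931781 / 1729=-538.91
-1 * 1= -1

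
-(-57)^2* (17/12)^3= -9237.46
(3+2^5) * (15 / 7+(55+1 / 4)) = 2008.75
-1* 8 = -8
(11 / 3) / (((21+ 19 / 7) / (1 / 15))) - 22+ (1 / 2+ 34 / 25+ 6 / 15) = -19.73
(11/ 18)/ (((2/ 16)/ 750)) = 11000/ 3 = 3666.67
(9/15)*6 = 18/5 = 3.60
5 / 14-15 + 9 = -79 / 14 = -5.64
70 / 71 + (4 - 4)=70 / 71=0.99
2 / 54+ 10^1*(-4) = -1079 / 27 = -39.96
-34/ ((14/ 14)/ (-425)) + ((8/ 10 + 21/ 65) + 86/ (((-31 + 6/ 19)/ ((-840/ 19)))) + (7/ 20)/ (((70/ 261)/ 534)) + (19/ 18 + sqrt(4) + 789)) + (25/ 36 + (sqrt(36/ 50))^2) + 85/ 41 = 249639121503/ 15536950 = 16067.45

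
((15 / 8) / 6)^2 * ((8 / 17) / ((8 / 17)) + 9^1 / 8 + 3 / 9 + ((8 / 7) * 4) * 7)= 20675 / 6144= 3.37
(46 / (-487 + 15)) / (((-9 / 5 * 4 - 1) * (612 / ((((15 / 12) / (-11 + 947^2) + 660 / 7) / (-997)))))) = -38895410975 / 21178590958965888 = -0.00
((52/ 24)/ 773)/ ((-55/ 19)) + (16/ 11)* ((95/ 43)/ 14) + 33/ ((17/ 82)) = 208070686441/ 1305295530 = 159.41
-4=-4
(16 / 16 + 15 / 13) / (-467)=-0.00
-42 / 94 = -21 / 47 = -0.45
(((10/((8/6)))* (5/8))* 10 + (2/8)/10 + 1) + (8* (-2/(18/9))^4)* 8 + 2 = 1139/10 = 113.90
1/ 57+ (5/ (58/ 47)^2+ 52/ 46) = 19542815/ 4410204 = 4.43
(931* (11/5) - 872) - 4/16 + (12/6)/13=1176.10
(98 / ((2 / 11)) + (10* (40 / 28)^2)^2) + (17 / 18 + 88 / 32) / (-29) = 2394761783 / 2506644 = 955.37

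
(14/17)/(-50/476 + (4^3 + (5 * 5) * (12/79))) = 15484/1272753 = 0.01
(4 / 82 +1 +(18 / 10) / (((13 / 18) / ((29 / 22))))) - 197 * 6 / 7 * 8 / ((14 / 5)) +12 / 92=-15791652637 / 33038005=-477.98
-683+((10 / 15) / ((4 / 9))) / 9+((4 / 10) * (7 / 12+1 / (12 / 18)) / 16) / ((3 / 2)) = -98323 / 144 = -682.80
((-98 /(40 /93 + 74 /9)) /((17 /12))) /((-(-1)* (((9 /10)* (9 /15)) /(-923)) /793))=3131874200 /289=10836934.95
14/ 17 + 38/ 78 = 869/ 663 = 1.31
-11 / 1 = -11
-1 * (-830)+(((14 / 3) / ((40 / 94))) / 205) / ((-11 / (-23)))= 56157067 / 67650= 830.11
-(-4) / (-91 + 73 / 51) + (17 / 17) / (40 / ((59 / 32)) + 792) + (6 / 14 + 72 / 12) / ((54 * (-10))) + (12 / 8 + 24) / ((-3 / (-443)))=2167630666927 / 575663928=3765.44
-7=-7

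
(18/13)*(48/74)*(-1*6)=-2592/481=-5.39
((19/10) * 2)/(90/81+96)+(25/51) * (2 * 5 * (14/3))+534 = 19597837/35190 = 556.91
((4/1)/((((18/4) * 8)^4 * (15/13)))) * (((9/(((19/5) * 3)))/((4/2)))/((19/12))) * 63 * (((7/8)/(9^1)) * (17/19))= 10829/3840162048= 0.00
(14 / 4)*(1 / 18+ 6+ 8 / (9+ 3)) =847 / 36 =23.53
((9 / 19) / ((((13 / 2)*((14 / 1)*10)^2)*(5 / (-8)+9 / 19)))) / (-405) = 1 / 16482375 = 0.00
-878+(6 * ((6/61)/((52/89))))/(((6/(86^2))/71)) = 69406732/793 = 87524.25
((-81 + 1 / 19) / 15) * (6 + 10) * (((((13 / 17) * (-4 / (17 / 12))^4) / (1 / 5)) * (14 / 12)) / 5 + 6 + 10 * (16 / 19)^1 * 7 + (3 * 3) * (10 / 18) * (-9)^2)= -349620908639776 / 7688525655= -45473.08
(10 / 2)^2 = 25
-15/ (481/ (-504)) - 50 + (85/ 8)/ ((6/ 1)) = -750635/ 23088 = -32.51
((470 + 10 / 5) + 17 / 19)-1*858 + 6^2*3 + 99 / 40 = -208719 / 760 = -274.63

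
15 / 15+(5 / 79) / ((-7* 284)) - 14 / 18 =0.22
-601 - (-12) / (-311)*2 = -186935 / 311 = -601.08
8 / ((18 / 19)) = 76 / 9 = 8.44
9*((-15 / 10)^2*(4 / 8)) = 81 / 8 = 10.12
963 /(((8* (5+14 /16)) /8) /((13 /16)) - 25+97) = 12519 /1030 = 12.15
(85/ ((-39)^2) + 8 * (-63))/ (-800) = 766499/ 1216800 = 0.63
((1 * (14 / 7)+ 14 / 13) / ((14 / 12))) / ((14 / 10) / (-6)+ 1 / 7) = -7200 / 247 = -29.15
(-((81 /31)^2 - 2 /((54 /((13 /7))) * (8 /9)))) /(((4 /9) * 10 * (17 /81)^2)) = -4289929533 /124422592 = -34.48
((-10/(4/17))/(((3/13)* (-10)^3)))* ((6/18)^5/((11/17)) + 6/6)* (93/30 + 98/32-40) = -160928443/25660800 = -6.27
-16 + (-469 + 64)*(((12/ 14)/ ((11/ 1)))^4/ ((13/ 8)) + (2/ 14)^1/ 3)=-16129401133/ 456989533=-35.29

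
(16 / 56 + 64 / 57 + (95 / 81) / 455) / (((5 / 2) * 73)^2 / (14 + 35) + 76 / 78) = 0.00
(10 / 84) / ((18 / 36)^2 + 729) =0.00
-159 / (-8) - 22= -17 / 8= -2.12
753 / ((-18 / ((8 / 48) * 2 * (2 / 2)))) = -13.94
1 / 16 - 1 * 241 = -3855 / 16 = -240.94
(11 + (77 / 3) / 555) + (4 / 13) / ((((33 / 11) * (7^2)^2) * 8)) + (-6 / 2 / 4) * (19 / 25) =10888941517 / 1039392900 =10.48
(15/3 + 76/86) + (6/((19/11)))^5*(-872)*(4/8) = -23478104681801/106472257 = -220509.13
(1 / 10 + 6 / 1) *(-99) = -6039 / 10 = -603.90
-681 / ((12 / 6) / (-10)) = 3405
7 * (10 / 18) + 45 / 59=2470 / 531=4.65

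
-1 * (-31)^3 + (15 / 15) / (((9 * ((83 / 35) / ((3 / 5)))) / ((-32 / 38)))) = 140941109 / 4731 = 29790.98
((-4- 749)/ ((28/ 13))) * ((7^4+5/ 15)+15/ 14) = -329239963/ 392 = -839897.86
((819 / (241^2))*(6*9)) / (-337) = -44226 / 19573297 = -0.00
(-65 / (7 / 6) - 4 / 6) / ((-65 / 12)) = 4736 / 455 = 10.41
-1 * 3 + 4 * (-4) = -19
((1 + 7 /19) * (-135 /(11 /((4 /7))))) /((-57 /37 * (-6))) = -28860 /27797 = -1.04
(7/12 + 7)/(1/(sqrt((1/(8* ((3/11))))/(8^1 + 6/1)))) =13* sqrt(231)/144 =1.37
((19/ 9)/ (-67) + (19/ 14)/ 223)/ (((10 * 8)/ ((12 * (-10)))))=47861/ 1255044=0.04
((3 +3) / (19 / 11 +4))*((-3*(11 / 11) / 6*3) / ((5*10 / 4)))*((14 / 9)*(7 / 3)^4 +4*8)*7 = -1252724 / 18225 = -68.74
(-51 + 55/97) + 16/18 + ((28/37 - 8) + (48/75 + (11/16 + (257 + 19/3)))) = 2685808631/12920400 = 207.87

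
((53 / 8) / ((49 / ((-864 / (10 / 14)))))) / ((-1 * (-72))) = -2.27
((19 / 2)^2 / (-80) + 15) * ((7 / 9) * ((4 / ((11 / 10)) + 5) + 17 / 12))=41233871 / 380160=108.46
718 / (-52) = -359 / 26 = -13.81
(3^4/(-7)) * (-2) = 162/7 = 23.14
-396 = -396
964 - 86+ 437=1315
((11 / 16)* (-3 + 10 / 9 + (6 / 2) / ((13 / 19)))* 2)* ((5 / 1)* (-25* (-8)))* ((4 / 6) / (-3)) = -803000 / 1053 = -762.58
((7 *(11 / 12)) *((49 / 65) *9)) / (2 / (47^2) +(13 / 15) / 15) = 1125165195 / 1516684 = 741.86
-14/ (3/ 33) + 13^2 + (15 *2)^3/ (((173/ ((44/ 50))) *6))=6555/ 173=37.89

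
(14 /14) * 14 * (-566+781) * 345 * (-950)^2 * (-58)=-54357665250000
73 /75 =0.97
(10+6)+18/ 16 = 137/ 8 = 17.12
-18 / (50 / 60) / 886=-54 / 2215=-0.02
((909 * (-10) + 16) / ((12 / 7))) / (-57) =92.86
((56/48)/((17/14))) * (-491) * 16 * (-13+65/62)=47540584/527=90209.84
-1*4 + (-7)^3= -347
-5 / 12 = -0.42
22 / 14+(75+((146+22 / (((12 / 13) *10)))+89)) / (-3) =-129221 / 1260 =-102.56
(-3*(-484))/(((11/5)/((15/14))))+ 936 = 11502/7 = 1643.14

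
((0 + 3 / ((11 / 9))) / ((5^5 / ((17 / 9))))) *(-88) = -408 / 3125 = -0.13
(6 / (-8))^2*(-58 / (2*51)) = -0.32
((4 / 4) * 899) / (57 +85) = 6.33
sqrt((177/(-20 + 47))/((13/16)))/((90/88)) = 176 *sqrt(767)/1755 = 2.78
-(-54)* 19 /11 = 1026 /11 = 93.27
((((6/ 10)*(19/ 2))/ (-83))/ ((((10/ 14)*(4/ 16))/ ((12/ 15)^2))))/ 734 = -0.00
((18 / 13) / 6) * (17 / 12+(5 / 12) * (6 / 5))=23 / 52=0.44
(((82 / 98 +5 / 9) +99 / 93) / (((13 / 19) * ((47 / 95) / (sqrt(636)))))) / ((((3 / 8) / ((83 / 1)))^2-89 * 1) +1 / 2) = -2.07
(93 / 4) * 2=93 / 2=46.50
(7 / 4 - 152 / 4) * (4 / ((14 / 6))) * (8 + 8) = -6960 / 7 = -994.29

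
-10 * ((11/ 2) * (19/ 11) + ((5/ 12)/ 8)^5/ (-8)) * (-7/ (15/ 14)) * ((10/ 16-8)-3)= -2520251765756417/ 391378894848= -6439.42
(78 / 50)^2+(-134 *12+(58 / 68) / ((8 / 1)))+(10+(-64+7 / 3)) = -845134489 / 510000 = -1657.13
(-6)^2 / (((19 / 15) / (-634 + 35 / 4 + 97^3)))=492505785 / 19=25921357.11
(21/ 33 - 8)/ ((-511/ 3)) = 243/ 5621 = 0.04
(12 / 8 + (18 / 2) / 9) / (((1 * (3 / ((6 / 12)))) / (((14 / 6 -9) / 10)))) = -5 / 18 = -0.28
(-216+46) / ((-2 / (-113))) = -9605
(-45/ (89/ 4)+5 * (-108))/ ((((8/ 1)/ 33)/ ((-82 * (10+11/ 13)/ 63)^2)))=-328406816760/ 737009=-445594.04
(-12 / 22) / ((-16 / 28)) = 21 / 22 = 0.95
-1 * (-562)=562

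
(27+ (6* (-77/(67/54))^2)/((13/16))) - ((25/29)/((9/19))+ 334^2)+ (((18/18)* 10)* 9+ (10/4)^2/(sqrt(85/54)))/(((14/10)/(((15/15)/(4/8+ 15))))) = -274611374798308/3305165409+ 75* sqrt(510)/7378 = -83085.29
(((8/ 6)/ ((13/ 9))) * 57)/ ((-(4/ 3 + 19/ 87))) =-2204/ 65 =-33.91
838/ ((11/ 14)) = 11732/ 11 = 1066.55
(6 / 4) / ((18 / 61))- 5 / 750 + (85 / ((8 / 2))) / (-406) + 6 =11.02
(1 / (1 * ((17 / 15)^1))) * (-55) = -825 / 17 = -48.53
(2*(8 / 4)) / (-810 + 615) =-4 / 195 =-0.02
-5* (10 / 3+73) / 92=-1145 / 276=-4.15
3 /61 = 0.05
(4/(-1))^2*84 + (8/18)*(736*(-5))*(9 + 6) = -69568/3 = -23189.33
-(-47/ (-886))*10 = -235/ 443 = -0.53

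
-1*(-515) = 515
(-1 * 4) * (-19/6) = 38/3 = 12.67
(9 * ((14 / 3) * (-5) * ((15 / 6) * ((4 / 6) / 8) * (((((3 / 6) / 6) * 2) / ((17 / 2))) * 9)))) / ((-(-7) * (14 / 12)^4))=-24300 / 40817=-0.60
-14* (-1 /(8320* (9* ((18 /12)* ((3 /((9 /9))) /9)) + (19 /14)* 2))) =49 /210080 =0.00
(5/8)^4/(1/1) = 625/4096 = 0.15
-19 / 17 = -1.12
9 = 9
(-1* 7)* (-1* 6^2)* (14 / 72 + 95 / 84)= 334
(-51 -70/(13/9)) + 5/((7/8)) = -8531/91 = -93.75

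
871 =871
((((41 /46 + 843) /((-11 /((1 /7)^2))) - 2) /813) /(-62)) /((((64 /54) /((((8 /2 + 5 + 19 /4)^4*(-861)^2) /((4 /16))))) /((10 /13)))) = 50068832301365625 /10288738304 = 4866372.42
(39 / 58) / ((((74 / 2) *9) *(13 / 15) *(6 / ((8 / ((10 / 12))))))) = 4 / 1073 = 0.00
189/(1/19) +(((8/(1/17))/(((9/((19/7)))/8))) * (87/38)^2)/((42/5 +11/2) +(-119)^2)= 3591.12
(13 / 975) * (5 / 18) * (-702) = -13 / 5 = -2.60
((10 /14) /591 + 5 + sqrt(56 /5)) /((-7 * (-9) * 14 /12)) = 4 * sqrt(70) /735 + 41380 /608139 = 0.11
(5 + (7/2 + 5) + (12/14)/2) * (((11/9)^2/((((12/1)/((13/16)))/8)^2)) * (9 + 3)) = 73.26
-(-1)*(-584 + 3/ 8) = -4669/ 8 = -583.62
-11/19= -0.58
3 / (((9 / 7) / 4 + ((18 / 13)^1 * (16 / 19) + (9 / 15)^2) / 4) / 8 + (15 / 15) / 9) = 1167075 / 77407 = 15.08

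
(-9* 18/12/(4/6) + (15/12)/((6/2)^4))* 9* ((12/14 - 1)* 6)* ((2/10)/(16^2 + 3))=3278/27195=0.12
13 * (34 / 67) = 442 / 67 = 6.60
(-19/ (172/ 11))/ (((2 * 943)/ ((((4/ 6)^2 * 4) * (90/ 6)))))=-0.02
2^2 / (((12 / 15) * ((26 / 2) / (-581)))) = -223.46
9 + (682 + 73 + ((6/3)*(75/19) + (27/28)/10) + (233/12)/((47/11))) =582494803/750120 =776.54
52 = 52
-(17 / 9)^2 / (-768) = 289 / 62208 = 0.00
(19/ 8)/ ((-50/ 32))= -38/ 25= -1.52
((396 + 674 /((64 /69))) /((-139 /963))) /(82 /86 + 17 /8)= -495872775 /196268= -2526.51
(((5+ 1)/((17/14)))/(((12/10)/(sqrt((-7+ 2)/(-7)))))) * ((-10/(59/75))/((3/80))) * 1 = -200000 * sqrt(35)/1003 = -1179.68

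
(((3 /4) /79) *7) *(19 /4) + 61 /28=22069 /8848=2.49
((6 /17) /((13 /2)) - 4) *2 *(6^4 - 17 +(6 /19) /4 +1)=-42416696 /4199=-10101.62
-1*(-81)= 81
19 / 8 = 2.38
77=77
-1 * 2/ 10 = -1/ 5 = -0.20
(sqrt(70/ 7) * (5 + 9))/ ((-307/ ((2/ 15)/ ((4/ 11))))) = -77 * sqrt(10)/ 4605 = -0.05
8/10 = 4/5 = 0.80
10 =10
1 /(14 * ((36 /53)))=53 /504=0.11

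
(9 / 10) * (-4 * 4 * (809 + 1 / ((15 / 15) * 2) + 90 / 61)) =-3561804 / 305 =-11678.05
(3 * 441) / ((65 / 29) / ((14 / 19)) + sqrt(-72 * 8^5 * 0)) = 537138 / 1235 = 434.93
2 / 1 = 2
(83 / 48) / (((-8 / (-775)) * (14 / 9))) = 192975 / 1792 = 107.69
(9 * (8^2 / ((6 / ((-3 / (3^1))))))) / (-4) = 24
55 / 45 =1.22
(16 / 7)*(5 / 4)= 20 / 7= 2.86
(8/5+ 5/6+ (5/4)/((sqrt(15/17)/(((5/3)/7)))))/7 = 5* sqrt(255)/1764+ 73/210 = 0.39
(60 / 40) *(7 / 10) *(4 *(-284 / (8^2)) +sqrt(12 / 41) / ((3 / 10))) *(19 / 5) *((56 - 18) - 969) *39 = 1028597661 / 400 - 4829097 *sqrt(123) / 205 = 2310239.14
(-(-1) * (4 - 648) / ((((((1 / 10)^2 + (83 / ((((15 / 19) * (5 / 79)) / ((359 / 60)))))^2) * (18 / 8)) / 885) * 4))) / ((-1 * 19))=0.00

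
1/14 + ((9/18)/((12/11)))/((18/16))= 181/378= 0.48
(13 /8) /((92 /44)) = 143 /184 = 0.78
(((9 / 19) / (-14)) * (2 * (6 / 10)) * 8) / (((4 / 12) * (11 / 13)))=-8424 / 7315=-1.15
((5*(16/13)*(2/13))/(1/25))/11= 4000/1859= 2.15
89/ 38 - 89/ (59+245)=623/ 304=2.05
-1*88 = -88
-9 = -9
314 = 314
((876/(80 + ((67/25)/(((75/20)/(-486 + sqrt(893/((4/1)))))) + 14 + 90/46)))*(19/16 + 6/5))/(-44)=0.20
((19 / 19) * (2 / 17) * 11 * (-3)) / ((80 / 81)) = -2673 / 680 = -3.93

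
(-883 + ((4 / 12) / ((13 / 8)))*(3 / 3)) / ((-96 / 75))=860725 / 1248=689.68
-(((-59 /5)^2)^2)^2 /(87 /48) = -207385335.32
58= 58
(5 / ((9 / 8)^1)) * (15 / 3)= 22.22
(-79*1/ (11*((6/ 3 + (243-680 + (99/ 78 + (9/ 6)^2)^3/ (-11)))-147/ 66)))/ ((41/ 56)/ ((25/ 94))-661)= -7775622400/ 314423506778499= -0.00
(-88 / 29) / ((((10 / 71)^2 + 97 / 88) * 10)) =-19518752 / 72177665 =-0.27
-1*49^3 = -117649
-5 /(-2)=5 /2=2.50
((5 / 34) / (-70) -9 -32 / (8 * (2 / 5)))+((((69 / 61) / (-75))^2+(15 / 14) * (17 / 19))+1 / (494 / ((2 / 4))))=-2466626779081 / 136714191250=-18.04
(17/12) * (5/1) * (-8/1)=-170/3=-56.67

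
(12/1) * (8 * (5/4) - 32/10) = 408/5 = 81.60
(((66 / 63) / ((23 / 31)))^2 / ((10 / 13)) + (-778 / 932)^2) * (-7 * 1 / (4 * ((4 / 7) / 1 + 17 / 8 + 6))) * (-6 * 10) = 1666073323162 / 41958285141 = 39.71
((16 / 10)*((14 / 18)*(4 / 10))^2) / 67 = 1568 / 678375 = 0.00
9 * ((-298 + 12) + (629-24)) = 2871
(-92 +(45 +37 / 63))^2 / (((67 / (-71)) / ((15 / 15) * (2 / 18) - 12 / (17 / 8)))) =4320654448 / 341901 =12637.15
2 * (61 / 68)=61 / 34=1.79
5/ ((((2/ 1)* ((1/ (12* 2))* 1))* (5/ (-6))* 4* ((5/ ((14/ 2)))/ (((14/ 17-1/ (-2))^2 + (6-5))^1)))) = -200403/ 2890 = -69.34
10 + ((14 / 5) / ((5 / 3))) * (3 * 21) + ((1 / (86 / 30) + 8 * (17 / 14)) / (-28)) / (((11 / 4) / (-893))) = 134743017 / 579425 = 232.55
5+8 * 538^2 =2315557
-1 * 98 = -98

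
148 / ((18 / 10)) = 740 / 9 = 82.22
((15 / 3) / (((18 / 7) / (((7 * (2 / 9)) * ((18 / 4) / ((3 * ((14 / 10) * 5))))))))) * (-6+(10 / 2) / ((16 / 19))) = -35 / 864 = -0.04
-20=-20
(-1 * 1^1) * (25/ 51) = -25/ 51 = -0.49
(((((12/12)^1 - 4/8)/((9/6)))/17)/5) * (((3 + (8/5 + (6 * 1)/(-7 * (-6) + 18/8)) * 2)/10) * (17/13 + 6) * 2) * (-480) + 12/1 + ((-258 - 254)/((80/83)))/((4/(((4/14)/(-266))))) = -343569196/60696545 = -5.66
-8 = -8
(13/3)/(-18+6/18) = -13/53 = -0.25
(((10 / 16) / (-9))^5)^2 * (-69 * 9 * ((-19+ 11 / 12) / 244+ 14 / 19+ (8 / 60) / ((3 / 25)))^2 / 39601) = -19685625027412109375 / 152953425968237964966495667617792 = -0.00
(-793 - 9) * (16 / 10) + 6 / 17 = -109042 / 85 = -1282.85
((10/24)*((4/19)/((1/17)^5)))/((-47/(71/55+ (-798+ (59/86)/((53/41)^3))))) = 265423098067721287/125768014306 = 2110418.13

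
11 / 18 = 0.61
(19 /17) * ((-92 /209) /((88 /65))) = -1495 /4114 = -0.36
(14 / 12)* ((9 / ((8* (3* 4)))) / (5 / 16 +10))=7 / 660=0.01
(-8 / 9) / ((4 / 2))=-4 / 9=-0.44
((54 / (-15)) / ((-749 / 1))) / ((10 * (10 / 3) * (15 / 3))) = 27 / 936250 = 0.00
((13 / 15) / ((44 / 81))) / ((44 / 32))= 702 / 605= 1.16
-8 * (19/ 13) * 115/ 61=-17480/ 793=-22.04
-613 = -613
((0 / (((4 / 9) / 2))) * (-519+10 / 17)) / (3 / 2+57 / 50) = 0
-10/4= -5/2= -2.50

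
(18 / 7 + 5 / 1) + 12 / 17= 985 / 119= 8.28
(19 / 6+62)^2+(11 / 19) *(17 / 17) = 4247.27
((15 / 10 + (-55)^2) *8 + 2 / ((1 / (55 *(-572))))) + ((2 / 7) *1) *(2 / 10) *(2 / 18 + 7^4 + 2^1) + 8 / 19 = -230842996 / 5985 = -38570.26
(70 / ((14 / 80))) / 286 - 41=-39.60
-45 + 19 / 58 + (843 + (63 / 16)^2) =6041885 / 7424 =813.83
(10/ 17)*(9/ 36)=5/ 34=0.15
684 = 684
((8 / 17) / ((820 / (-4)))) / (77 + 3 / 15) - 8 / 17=-3724 / 7913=-0.47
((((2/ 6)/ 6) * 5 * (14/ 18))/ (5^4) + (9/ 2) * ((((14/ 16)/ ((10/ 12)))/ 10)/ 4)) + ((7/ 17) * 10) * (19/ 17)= 884026241/ 187272000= 4.72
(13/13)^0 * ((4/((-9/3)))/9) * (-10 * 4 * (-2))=-320/27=-11.85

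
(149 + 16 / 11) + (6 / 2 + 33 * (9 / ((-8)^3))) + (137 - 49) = 1356605 / 5632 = 240.87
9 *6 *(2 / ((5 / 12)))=1296 / 5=259.20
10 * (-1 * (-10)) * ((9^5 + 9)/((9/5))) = 3281000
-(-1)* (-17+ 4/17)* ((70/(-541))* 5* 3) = 299250/9197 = 32.54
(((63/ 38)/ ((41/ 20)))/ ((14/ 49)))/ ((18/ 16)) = 1960/ 779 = 2.52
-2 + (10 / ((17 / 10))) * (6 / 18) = -0.04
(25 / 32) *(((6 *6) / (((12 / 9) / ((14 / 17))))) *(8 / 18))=7.72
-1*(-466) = 466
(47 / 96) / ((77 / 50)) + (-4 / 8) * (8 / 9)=-1403 / 11088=-0.13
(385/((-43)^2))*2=770/1849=0.42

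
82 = 82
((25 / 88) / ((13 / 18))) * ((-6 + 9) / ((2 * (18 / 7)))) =525 / 2288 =0.23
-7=-7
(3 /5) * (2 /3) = 2 /5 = 0.40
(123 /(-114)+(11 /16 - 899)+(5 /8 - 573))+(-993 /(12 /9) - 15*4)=-692061 /304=-2276.52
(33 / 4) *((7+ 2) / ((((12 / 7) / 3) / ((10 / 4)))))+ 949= 40763 / 32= 1273.84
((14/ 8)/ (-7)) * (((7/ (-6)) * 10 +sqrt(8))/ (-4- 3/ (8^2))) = -80/ 111 +32 * sqrt(2)/ 259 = -0.55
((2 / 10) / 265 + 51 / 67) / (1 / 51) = 3449742 / 88775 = 38.86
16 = 16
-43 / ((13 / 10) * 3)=-430 / 39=-11.03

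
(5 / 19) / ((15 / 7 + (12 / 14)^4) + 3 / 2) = 0.06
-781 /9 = -86.78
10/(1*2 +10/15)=15/4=3.75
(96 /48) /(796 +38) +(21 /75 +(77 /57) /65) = 0.30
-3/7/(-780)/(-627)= -1/1141140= -0.00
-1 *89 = -89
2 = 2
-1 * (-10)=10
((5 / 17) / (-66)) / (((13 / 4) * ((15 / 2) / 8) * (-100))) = 8 / 546975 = 0.00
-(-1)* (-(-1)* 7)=7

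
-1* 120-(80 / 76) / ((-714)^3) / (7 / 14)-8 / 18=-104122604287 / 864486567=-120.44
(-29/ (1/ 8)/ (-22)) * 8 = 928/ 11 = 84.36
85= 85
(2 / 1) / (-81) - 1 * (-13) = 1051 / 81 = 12.98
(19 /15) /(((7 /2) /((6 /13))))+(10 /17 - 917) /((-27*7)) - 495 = -3790028 /7735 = -489.98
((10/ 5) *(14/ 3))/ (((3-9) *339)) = -14/ 3051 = -0.00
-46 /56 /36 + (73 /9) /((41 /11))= 88993 /41328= 2.15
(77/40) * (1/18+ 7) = 9779/720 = 13.58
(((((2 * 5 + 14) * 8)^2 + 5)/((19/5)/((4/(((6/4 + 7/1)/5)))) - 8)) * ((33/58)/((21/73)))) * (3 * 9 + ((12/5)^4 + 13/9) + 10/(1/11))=-16331815043896/8332425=-1960031.45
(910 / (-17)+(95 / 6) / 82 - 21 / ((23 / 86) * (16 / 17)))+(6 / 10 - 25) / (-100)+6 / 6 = -6517643683 / 48093000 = -135.52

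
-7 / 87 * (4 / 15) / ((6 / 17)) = -238 / 3915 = -0.06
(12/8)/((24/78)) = 39/8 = 4.88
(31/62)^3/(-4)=-1/32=-0.03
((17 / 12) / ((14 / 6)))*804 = 3417 / 7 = 488.14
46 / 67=0.69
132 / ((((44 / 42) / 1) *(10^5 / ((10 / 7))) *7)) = 9 / 35000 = 0.00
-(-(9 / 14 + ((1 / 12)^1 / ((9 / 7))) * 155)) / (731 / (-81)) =-24243 / 20468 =-1.18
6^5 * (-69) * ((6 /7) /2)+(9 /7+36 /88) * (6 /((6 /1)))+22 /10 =-177056521 /770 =-229943.53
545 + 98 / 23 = 12633 / 23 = 549.26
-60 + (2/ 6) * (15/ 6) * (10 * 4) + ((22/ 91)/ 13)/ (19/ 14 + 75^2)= -1064956748/ 39935883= -26.67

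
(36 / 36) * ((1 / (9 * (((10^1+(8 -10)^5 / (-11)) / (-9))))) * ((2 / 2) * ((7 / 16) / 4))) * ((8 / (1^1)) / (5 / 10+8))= -77 / 9656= -0.01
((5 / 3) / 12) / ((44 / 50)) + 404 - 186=172781 / 792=218.16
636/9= 212/3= 70.67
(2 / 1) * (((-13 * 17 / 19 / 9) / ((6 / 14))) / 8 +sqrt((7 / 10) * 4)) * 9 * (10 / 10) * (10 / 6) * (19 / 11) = -7735 / 396 +114 * sqrt(70) / 11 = 67.18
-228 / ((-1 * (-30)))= -38 / 5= -7.60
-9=-9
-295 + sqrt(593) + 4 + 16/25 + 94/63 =-454967/1575 + sqrt(593) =-264.52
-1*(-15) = 15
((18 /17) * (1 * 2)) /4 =9 /17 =0.53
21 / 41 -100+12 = -3587 / 41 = -87.49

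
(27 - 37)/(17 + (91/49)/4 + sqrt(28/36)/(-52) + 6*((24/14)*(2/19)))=-39920500620/74040460573 - 13797420*sqrt(7)/74040460573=-0.54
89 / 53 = 1.68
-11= -11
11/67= 0.16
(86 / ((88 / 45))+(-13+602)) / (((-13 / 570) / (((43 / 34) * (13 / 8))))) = -341314005 / 5984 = -57037.77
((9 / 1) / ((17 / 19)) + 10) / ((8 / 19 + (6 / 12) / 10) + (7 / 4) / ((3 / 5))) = 194370 / 32827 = 5.92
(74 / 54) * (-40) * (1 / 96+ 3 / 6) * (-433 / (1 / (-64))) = -62802320 / 81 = -775337.28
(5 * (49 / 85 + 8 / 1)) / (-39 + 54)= 243 / 85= 2.86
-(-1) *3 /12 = 1 /4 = 0.25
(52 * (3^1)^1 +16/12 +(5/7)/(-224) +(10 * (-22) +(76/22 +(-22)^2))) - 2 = 21876571/51744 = 422.78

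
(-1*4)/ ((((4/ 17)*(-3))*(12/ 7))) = 119/ 36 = 3.31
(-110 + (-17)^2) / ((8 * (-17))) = -179 / 136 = -1.32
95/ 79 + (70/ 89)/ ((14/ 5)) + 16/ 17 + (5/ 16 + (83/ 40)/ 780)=10217256191/ 3729242400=2.74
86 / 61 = 1.41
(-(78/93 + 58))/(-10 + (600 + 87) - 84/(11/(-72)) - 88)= -20064/388337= -0.05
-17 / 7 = -2.43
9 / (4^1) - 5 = -2.75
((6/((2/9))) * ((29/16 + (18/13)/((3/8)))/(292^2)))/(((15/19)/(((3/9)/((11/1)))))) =13053/195084032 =0.00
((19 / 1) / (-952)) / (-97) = 19 / 92344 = 0.00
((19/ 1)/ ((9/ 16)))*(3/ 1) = 304/ 3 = 101.33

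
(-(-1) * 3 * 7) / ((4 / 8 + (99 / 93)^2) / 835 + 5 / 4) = 67404540 / 4018453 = 16.77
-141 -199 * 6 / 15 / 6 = -2314 / 15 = -154.27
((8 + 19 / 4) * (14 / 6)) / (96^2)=119 / 36864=0.00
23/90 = 0.26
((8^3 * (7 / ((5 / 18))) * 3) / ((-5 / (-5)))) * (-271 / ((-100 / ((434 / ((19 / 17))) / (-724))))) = -24185202048 / 429875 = -56261.01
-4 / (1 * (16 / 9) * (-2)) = 9 / 8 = 1.12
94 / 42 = 47 / 21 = 2.24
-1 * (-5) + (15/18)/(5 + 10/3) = 51/10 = 5.10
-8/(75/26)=-2.77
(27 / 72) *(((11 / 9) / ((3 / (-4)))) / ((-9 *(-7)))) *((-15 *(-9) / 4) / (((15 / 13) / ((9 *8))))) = -143 / 7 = -20.43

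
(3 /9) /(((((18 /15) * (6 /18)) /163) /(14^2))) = 26623.33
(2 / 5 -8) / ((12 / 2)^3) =-19 / 540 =-0.04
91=91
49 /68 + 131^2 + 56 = 1170805 /68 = 17217.72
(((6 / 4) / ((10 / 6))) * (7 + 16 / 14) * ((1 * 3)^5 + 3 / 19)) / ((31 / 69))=122958 / 31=3966.39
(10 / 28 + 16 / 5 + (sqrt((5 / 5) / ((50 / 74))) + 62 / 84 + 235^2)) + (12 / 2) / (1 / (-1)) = sqrt(37) / 5 + 5798446 / 105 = 55224.51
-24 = -24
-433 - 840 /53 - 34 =-25591 /53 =-482.85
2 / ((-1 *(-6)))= 1 / 3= 0.33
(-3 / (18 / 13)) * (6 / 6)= -13 / 6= -2.17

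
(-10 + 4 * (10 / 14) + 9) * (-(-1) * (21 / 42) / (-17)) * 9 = -117 / 238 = -0.49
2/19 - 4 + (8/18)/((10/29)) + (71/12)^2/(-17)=-4.67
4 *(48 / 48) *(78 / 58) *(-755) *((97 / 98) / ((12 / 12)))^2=-277048005 / 69629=-3978.92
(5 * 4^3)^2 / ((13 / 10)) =1024000 / 13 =78769.23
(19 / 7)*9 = 171 / 7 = 24.43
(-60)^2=3600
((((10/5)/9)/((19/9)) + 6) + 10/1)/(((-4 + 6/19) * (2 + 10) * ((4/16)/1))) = -51/35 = -1.46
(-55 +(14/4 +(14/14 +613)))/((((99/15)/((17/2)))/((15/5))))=2173.30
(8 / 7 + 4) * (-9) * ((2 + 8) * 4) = -12960 / 7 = -1851.43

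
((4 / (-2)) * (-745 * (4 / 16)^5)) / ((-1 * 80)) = -149 / 8192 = -0.02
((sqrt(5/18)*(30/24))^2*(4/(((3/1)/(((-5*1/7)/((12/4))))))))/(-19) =625/86184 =0.01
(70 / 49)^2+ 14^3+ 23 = 135683 / 49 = 2769.04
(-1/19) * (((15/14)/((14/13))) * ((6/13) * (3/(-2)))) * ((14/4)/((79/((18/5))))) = 243/42028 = 0.01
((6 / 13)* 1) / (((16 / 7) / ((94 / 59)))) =987 / 3068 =0.32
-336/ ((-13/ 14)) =4704/ 13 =361.85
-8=-8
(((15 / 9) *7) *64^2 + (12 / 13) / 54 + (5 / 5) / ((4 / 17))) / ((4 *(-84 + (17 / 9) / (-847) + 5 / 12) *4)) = -18944134979 / 530127728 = -35.74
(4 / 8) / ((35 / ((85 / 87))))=17 / 1218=0.01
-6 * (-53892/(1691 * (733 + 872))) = 107784/904685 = 0.12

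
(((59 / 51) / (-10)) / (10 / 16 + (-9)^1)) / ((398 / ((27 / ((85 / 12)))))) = 12744 / 96330925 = 0.00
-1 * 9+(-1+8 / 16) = -19 / 2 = -9.50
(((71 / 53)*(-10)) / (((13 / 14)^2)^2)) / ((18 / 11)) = -150014480 / 13623597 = -11.01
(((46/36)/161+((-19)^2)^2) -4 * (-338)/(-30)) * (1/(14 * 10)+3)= 34553087903/88200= 391758.37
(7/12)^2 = 49/144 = 0.34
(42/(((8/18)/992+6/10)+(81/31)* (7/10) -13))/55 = -93744/1297637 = -0.07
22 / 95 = 0.23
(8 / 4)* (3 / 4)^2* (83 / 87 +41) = 5475 / 116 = 47.20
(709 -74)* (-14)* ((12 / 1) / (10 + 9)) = -106680 / 19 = -5614.74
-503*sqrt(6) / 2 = -616.05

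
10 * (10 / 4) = 25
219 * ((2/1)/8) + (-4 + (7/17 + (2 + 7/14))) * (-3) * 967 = 218397/68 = 3211.72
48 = 48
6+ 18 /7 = 8.57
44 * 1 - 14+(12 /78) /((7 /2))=2734 /91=30.04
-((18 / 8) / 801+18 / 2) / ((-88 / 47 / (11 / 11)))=150635 / 31328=4.81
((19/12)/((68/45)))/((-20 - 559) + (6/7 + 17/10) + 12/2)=-9975/5430616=-0.00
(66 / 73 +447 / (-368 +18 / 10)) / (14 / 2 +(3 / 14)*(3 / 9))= -65814 / 1470293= -0.04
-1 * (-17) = 17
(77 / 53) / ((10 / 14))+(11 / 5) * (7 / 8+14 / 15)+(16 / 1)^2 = 8331991 / 31800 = 262.01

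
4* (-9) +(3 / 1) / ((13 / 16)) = -420 / 13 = -32.31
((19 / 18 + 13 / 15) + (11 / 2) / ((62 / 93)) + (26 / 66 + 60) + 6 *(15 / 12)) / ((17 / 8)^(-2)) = 44671019 / 126720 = 352.52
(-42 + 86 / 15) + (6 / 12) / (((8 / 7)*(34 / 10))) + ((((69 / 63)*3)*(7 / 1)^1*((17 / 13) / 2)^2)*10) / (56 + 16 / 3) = -11906221 / 344760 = -34.53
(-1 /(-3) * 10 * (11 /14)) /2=55 /42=1.31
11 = 11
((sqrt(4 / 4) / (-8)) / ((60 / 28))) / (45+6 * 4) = -7 / 8280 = -0.00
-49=-49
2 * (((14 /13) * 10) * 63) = 17640 /13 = 1356.92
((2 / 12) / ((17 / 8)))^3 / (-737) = -64 / 97763787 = -0.00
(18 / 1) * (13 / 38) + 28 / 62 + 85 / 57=14314 / 1767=8.10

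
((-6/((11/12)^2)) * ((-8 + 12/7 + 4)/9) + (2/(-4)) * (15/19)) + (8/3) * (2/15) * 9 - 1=582361/160930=3.62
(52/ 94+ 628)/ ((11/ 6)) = 342.85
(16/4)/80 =1/20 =0.05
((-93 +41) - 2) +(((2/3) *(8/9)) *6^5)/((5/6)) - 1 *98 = 26888/5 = 5377.60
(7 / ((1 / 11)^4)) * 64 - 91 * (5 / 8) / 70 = 104946675 / 16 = 6559167.19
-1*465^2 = -216225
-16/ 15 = -1.07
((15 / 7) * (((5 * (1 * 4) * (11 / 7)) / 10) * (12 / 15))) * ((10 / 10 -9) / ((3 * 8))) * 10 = -17.96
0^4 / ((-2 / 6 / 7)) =0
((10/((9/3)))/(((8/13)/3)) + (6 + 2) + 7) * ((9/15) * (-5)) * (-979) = 91781.25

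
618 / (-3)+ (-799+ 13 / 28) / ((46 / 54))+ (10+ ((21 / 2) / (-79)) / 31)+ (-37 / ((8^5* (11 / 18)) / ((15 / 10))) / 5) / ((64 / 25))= -10309238627485715 / 9095723614208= -1133.42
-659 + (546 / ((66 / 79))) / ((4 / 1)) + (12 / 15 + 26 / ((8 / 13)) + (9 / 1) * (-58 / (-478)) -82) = -533.47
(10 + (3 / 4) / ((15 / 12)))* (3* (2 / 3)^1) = 106 / 5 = 21.20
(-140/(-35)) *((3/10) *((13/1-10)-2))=6/5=1.20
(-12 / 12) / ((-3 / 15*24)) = 5 / 24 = 0.21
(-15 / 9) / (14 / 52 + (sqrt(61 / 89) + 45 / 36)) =-365612 / 234303 + 2704 * sqrt(5429) / 234303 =-0.71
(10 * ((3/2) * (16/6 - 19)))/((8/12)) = -735/2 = -367.50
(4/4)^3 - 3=-2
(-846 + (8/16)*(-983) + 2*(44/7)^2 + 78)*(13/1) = -1503931/98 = -15346.23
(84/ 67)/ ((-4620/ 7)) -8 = -29487/ 3685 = -8.00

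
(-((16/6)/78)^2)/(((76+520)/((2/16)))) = -1/4079322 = -0.00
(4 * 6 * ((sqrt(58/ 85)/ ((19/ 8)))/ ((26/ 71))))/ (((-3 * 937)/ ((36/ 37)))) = -81792 * sqrt(4930)/ 727875655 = -0.01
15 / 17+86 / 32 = 971 / 272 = 3.57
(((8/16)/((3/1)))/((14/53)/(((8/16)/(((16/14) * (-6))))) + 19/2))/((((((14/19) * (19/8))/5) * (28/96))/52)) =14.44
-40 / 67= -0.60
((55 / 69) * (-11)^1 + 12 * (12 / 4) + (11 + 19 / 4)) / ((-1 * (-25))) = 11863 / 6900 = 1.72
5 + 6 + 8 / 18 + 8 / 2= 139 / 9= 15.44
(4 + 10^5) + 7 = 100011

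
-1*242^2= -58564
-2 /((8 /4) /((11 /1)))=-11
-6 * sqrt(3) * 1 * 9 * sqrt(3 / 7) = -162 * sqrt(7) / 7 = -61.23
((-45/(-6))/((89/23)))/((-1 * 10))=-69/356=-0.19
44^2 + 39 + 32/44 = 21733/11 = 1975.73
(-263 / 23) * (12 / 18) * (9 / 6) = -263 / 23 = -11.43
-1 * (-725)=725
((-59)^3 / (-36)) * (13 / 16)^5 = 76255785047 / 37748736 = 2020.09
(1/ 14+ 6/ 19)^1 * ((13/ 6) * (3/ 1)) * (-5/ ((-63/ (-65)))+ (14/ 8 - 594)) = -201582433/ 134064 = -1503.63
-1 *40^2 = -1600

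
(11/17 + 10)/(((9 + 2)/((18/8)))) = 1629/748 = 2.18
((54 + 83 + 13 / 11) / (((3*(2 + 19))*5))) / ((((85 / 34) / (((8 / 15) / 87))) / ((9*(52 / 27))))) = 252928 / 13565475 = 0.02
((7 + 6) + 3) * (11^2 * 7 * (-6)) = -81312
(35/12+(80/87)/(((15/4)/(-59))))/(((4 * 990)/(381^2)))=-194499611/459360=-423.41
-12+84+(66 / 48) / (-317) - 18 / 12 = 178777 / 2536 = 70.50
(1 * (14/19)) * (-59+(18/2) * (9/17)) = -12908/323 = -39.96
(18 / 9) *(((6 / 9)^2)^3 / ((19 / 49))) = 6272 / 13851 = 0.45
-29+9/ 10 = -28.10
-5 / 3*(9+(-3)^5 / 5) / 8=33 / 4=8.25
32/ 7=4.57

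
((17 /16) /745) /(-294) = -17 /3504480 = -0.00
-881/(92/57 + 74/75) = -1255425/3706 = -338.75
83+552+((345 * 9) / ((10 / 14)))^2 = 18897044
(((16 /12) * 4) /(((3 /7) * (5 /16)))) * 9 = 358.40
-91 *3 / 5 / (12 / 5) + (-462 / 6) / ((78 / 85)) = -16639 / 156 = -106.66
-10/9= -1.11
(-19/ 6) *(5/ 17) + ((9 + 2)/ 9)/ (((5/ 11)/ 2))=6803/ 1530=4.45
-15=-15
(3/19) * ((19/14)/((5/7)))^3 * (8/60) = 361/2500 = 0.14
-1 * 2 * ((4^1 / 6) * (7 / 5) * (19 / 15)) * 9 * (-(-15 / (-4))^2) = 1197 / 4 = 299.25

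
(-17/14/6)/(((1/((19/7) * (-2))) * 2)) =323/588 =0.55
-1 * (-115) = 115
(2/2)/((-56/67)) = -67/56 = -1.20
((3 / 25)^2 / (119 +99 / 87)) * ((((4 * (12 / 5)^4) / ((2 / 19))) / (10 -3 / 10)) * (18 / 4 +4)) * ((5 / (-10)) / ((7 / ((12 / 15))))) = -1748107008 / 231019140625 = -0.01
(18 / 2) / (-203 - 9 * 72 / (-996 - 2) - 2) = -4491 / 101971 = -0.04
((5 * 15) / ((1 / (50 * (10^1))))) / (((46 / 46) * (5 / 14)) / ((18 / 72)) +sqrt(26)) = -1312500 / 587 +918750 * sqrt(26) / 587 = 5744.85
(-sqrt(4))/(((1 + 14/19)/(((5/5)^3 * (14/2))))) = -266/33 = -8.06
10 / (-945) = -2 / 189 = -0.01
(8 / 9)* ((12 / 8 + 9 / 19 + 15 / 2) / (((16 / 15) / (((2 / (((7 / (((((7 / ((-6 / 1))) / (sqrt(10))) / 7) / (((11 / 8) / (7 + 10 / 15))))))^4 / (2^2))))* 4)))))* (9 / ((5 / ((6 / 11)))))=2292457472 / 2975529155445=0.00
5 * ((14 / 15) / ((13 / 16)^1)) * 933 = 5358.77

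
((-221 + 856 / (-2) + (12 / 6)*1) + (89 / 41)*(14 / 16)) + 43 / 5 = -1043861 / 1640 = -636.50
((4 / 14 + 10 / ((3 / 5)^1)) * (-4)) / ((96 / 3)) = -89 / 42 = -2.12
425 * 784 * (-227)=-75636400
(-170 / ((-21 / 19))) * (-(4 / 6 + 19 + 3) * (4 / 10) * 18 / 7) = -3585.96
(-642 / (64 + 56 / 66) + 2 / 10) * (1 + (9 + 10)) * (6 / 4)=-291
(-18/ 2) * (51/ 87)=-153/ 29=-5.28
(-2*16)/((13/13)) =-32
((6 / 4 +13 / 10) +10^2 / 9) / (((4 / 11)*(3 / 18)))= 3443 / 15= 229.53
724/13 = 55.69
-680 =-680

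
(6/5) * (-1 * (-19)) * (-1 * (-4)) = 456/5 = 91.20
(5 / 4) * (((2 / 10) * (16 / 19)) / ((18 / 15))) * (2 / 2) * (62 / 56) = 155 / 798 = 0.19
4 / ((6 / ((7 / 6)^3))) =343 / 324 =1.06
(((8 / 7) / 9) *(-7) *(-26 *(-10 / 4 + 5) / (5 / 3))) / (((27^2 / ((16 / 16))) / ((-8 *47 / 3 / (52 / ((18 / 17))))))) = -1504 / 12393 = -0.12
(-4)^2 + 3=19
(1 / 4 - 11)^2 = 1849 / 16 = 115.56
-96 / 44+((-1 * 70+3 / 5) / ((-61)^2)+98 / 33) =472279 / 613965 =0.77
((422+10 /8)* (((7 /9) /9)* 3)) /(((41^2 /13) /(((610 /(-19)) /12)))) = -46989215 /20696472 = -2.27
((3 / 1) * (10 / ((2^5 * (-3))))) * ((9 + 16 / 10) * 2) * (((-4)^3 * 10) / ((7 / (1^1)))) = 4240 / 7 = 605.71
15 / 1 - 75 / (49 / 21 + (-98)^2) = 432060 / 28819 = 14.99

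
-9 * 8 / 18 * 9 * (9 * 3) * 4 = -3888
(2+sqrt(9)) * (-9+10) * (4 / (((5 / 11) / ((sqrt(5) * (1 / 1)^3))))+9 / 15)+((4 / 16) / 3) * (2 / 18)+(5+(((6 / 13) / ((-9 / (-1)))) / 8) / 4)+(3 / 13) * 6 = 52765 / 5616+44 * sqrt(5) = 107.78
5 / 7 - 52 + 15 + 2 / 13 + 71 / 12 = -32995 / 1092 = -30.22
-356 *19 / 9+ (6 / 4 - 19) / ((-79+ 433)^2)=-751.56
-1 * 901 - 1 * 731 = -1632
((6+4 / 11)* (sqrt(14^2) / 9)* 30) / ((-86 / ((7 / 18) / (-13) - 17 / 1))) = 9763250 / 166023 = 58.81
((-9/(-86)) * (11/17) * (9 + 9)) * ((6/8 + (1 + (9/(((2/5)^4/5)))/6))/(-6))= -2801007/46784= -59.87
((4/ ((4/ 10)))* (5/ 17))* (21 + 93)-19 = 5377/ 17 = 316.29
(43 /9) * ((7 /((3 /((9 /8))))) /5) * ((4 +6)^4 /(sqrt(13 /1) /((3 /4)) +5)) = 1128750 /17-301000 * sqrt(13) /17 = 2557.59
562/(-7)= -562/7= -80.29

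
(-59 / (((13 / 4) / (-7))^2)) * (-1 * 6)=277536 / 169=1642.22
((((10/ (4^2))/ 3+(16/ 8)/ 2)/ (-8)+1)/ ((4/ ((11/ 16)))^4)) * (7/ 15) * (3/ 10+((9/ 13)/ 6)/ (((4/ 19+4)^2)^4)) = 24290142640236099141207/ 234187180623265792000000000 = 0.00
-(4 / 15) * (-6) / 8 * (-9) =-9 / 5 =-1.80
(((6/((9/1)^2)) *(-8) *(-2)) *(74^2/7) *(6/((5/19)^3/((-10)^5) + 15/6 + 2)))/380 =5060700160/1555621137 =3.25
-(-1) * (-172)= -172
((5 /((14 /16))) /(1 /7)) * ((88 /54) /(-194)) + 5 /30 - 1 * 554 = -2902739 /5238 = -554.17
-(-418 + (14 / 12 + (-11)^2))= 1775 / 6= 295.83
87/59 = 1.47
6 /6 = 1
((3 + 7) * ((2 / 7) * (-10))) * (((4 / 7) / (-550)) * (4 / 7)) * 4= 256 / 3773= 0.07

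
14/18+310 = 2797/9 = 310.78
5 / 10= 1 / 2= 0.50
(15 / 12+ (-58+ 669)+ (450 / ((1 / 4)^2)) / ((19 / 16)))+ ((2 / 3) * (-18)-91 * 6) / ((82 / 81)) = 19083047 / 3116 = 6124.21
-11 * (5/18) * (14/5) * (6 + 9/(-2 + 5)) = -77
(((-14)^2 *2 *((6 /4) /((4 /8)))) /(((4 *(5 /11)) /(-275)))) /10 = -17787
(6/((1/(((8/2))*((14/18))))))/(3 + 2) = 56/15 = 3.73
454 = 454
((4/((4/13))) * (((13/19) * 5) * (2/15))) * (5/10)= 169/57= 2.96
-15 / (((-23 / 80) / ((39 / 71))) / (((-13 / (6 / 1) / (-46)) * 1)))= 50700 / 37559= 1.35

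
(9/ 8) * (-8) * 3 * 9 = -243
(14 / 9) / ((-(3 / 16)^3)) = -57344 / 243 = -235.98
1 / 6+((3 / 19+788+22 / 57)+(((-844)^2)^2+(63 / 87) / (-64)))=17893749779473233 / 35264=507422577684.70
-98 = -98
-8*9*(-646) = 46512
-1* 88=-88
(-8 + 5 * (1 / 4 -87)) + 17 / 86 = -75947 / 172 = -441.55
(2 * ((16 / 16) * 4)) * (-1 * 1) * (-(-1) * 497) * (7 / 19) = -27832 / 19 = -1464.84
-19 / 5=-3.80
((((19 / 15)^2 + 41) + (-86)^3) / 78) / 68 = -71551507 / 596700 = -119.91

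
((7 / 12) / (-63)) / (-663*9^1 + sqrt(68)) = sqrt(17) / 1922671134 + 13 / 8377652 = 0.00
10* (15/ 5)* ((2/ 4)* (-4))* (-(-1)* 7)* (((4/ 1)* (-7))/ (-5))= -2352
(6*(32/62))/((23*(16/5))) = 30/713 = 0.04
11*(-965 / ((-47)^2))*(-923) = 9797645 / 2209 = 4435.33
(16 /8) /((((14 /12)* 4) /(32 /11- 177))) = -5745 /77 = -74.61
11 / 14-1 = -0.21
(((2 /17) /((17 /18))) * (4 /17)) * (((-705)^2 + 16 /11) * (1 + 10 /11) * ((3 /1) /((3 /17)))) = 16533087984 /34969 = 472792.70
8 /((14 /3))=12 /7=1.71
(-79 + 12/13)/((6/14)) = -7105/39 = -182.18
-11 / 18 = -0.61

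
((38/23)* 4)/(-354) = -76/4071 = -0.02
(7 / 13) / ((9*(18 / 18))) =7 / 117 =0.06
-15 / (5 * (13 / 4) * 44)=-3 / 143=-0.02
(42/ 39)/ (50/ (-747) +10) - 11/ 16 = -31919/ 55120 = -0.58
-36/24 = -1.50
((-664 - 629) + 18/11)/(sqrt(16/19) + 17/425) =2249125/36597 - 11837500* sqrt(19)/36597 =-1348.45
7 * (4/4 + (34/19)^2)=10619/361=29.42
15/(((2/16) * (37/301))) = 36120/37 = 976.22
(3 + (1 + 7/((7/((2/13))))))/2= 27/13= 2.08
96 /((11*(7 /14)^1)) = 192 /11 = 17.45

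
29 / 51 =0.57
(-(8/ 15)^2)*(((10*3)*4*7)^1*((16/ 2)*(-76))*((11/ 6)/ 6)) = 5992448/ 135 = 44388.50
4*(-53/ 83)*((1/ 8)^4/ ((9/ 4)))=-53/ 191232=-0.00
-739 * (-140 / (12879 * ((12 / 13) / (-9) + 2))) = 4.23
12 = 12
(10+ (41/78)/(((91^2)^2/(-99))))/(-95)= -17829488507/169380153670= -0.11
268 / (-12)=-67 / 3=-22.33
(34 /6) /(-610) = -17 /1830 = -0.01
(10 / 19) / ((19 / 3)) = 30 / 361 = 0.08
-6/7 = -0.86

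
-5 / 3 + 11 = 28 / 3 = 9.33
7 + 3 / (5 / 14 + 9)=959 / 131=7.32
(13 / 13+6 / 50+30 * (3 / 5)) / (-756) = -239 / 9450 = -0.03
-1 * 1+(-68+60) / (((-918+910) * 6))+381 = 2281 / 6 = 380.17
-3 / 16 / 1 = -0.19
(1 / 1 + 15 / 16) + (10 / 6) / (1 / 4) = 413 / 48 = 8.60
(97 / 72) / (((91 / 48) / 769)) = 149186 / 273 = 546.47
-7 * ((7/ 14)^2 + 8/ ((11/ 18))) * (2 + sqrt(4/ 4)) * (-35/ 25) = 86289/ 220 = 392.22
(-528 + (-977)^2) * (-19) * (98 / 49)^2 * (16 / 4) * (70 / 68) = -298546195.29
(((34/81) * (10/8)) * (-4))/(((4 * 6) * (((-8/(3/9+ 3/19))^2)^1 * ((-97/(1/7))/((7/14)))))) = 595/2450629728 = 0.00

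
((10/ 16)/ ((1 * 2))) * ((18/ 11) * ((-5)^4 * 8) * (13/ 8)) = 365625/ 88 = 4154.83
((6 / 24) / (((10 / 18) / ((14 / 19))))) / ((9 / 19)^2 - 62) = -1197 / 223010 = -0.01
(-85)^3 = -614125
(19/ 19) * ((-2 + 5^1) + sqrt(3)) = sqrt(3) + 3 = 4.73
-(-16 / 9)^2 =-3.16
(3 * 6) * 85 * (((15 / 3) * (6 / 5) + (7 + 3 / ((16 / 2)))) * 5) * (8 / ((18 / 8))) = 363800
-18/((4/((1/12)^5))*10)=-1/552960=-0.00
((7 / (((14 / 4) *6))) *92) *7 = 644 / 3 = 214.67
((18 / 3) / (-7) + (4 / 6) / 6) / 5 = -47 / 315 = -0.15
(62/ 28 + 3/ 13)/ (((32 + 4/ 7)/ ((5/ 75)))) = 89/ 17784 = 0.01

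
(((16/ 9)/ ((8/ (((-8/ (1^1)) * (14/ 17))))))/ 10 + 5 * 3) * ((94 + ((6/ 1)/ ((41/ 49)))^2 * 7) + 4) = 1749424754/ 257193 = 6801.99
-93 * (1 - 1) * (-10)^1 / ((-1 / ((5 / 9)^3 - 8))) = 0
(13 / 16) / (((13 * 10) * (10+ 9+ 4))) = 0.00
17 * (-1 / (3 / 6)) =-34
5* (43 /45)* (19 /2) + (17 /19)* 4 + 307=355.97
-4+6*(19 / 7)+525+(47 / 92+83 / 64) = 539.09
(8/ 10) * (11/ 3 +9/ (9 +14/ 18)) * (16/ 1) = 9688/ 165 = 58.72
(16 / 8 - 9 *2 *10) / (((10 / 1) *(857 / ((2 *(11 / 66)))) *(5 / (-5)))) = 89 / 12855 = 0.01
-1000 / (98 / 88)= -44000 / 49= -897.96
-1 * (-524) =524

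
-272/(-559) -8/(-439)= 123880/245401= 0.50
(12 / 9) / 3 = 0.44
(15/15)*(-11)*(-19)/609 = 209/609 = 0.34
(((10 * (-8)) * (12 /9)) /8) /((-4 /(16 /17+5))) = 1010 /51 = 19.80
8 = 8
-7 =-7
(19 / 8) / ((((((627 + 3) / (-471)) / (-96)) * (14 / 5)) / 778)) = 2320774 / 49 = 47362.73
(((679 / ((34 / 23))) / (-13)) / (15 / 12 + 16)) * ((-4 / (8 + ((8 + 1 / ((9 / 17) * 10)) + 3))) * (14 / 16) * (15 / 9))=237650 / 381667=0.62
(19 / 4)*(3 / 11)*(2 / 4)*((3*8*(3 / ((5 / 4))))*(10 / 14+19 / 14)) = 29754 / 385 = 77.28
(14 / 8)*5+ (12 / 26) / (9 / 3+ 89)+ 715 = 865611 / 1196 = 723.76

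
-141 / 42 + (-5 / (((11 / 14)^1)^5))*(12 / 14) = -17.67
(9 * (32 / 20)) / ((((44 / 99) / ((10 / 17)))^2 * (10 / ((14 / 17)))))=10206 / 4913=2.08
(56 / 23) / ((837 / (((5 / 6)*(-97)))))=-13580 / 57753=-0.24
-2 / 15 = -0.13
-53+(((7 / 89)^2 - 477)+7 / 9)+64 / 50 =-940900802 / 1782225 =-527.94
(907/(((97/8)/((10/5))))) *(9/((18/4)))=29024/97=299.22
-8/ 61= -0.13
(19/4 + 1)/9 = 23/36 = 0.64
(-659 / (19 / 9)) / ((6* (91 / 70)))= -9885 / 247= -40.02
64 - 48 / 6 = 56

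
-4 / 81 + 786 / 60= 10571 / 810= 13.05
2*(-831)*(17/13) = -28254/13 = -2173.38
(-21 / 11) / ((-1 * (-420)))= -1 / 220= -0.00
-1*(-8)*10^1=80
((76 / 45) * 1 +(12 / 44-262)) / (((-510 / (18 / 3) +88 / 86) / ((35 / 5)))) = 38744419 / 1787445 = 21.68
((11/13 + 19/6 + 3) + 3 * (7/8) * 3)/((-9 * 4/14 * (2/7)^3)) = -11152645/44928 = -248.23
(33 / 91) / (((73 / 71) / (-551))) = -1290993 / 6643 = -194.34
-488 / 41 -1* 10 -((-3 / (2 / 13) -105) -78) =14809 / 82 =180.60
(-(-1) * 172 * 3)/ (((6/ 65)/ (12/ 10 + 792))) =4433988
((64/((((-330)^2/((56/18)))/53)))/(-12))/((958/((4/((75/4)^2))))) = -189952/1980567703125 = -0.00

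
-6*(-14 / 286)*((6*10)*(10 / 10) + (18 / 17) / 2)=43218 / 2431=17.78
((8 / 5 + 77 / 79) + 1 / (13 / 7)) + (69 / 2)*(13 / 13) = 386287 / 10270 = 37.61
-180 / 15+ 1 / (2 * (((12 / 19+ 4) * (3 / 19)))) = -5975 / 528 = -11.32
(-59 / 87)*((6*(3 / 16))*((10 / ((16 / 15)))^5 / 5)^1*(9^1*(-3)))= 2268158203125 / 7602176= 298356.44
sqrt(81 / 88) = 9* sqrt(22) / 44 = 0.96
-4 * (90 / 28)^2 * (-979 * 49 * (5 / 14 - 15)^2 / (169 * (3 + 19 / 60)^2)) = 74982160687500 / 327935881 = 228648.85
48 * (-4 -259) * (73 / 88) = -10472.18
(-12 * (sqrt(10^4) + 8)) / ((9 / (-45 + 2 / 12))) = 6456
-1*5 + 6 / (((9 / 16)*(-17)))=-5.63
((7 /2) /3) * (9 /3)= 7 /2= 3.50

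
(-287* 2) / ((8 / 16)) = -1148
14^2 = 196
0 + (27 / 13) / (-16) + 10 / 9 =1837 / 1872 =0.98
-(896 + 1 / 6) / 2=-5377 / 12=-448.08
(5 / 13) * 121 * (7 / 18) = 4235 / 234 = 18.10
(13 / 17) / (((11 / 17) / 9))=117 / 11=10.64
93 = 93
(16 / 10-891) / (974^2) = -4447 / 4743380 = -0.00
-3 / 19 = -0.16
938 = 938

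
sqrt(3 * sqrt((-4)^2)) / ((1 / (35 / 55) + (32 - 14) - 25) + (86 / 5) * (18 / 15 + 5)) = 175 * sqrt(3) / 8856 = 0.03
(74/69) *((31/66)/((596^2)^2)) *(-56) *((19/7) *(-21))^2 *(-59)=171009671/3990392110496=0.00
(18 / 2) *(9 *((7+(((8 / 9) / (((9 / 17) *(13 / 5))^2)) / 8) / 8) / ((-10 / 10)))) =-6906481 / 12168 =-567.59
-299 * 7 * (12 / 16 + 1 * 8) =-73255 / 4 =-18313.75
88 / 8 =11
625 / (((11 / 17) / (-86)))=-913750 / 11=-83068.18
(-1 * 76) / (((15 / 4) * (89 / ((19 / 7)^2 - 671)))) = 9885472 / 65415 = 151.12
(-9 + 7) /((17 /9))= -18 /17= -1.06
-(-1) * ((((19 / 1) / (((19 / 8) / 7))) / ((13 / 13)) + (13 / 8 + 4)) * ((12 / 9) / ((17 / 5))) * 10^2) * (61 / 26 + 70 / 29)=448625 / 39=11503.21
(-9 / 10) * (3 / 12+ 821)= -5913 / 8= -739.12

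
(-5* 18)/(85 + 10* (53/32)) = -0.89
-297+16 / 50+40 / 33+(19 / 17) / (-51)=-70452154 / 238425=-295.49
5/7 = 0.71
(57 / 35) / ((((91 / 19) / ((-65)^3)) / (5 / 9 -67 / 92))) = 16127.42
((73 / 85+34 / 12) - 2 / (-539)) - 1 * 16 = -3382283 / 274890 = -12.30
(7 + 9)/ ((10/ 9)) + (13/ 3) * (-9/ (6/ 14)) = -76.60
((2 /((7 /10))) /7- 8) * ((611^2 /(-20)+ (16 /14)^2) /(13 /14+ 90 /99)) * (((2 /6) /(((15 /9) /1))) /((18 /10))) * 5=12474768218 /291207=42838.15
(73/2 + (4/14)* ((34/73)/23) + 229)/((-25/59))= -626.59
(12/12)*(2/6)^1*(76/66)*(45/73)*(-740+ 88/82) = -5756240/32923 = -174.84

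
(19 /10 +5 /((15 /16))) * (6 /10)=217 /50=4.34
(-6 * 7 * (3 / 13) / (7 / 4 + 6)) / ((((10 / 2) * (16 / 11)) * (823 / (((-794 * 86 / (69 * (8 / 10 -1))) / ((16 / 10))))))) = -19717005 / 30513548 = -0.65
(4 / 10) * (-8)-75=-391 / 5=-78.20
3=3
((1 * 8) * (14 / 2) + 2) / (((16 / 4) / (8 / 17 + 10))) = 2581 / 17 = 151.82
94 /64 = 47 /32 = 1.47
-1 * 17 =-17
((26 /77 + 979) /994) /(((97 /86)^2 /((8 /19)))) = 2230899856 /6841387399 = 0.33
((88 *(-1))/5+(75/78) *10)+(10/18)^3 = -370226/47385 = -7.81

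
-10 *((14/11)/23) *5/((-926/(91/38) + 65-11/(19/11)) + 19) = 1210300/135189791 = 0.01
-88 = -88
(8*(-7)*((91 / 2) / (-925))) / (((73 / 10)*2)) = 2548 / 13505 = 0.19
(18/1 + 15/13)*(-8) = -1992/13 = -153.23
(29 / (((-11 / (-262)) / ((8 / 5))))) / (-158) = -30392 / 4345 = -6.99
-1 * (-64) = 64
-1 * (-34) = 34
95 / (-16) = -95 / 16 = -5.94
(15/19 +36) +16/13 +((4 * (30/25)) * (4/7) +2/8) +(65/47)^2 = 42.93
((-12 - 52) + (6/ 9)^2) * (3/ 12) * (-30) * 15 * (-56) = -400400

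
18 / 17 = 1.06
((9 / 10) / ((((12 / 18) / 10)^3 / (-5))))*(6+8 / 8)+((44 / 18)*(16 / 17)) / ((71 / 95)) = -2309678495 / 21726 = -106309.42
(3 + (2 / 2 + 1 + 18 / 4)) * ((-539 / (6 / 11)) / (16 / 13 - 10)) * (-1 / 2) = -77077 / 144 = -535.26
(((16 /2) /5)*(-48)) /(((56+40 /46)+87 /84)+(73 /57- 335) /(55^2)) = -8528002560 /6417650507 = -1.33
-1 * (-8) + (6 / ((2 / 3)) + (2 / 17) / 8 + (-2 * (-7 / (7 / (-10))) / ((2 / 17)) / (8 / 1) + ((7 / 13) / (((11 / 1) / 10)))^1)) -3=-16399 / 2431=-6.75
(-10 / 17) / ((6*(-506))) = 5 / 25806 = 0.00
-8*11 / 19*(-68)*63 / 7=53856 / 19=2834.53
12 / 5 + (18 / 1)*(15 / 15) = 102 / 5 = 20.40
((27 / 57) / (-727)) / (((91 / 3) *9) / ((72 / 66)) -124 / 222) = -0.00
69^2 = 4761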